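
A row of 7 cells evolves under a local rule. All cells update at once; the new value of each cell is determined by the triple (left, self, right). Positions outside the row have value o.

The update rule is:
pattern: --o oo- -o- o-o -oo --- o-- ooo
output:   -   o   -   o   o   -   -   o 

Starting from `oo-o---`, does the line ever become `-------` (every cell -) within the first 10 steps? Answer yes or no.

step 1: ooo----
step 2: ooo----  (fixed point — unchanged through step 10)
step 10 is ooo----, still not uniform -

no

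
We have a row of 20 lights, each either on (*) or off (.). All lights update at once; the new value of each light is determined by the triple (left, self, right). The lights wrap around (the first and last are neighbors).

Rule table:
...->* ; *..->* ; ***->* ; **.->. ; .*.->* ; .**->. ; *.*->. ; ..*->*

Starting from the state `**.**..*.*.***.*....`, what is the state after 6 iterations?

.....***.*..*..*****
*****.*..******.***.
.***..***.****...*..
*.*.**.*...**.******
..*....****....*****
*******.**.****.***.

*******.**.****.***.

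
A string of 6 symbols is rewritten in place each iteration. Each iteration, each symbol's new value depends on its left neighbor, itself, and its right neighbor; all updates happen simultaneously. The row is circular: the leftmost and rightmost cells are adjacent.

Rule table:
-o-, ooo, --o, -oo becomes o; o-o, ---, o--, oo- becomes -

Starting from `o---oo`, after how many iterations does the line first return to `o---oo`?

6

---ooo
--ooo-
-ooo--
ooo---
oo---o
o---oo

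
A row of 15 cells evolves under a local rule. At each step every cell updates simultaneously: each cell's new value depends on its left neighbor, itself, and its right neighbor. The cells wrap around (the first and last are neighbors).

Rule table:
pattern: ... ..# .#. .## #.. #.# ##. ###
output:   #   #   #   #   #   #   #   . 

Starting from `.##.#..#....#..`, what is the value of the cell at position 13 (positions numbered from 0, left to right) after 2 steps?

.

###############
...............
position 13 holds .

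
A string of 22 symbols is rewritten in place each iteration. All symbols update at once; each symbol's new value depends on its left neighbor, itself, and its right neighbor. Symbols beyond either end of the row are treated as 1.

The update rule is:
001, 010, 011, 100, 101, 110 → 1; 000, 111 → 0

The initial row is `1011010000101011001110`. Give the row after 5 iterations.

1111111001111111111011
0000001111000000001110
1000011001100000011011
1100111111110000111110
0111100000011001100011

0111100000011001100011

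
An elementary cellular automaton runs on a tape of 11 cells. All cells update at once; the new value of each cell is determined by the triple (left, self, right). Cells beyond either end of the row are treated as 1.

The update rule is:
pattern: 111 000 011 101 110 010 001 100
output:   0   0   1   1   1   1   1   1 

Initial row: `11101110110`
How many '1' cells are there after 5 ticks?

3

tick 1: 00111011111
tick 2: 11101110000
tick 3: 00111011001
tick 4: 11101111111
tick 5: 00111000000
count of 1: 3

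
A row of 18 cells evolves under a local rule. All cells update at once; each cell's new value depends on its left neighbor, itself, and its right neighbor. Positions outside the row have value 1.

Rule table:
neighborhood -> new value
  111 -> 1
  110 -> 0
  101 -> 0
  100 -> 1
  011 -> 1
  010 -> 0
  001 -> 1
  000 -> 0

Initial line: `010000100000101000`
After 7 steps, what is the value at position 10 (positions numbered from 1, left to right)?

1

001001010001000101
110110001010101001
100101010000000111
011000001000001111
010100010100011111
000010100010111111
100100010100111111
position 10 holds 1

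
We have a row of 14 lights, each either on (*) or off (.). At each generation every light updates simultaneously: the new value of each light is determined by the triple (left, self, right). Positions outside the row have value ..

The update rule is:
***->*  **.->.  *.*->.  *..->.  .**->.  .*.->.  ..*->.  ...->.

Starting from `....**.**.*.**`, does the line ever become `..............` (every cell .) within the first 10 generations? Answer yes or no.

..............
all cells are . at generation 1

yes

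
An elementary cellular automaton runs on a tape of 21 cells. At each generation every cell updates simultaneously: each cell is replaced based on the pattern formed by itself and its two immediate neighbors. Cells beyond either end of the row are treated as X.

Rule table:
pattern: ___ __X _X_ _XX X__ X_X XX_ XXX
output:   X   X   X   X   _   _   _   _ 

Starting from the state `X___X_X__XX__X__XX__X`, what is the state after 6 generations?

__XXX_X_XX__XX_XX__XX
_XX___X_X__XX__X__XX_
_X__XXX_X_XX__XX_XX__
_X_XX___X_X__XX__X__X
_X_X__XXX_X_XX__XX_XX
_X_X_XX___X_X__XX__X_

_X_X_XX___X_X__XX__X_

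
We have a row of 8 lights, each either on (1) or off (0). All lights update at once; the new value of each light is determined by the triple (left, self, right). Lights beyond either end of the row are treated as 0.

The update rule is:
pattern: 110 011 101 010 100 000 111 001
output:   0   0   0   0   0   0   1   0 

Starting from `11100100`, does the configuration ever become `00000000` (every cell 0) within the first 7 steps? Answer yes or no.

yes

step 1: 01000000
step 2: 00000000
all cells are 0 at step 2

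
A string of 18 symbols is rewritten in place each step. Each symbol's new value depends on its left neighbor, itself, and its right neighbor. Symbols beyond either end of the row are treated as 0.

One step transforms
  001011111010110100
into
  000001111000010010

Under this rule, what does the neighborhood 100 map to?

1

At position 16 the neighborhood is 100; the next row has 1 there.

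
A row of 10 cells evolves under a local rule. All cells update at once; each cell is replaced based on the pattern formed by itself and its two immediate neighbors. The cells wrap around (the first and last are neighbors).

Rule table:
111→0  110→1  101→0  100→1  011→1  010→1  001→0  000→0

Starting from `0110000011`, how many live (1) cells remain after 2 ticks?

5

0111000011
0101100011
count of 1: 5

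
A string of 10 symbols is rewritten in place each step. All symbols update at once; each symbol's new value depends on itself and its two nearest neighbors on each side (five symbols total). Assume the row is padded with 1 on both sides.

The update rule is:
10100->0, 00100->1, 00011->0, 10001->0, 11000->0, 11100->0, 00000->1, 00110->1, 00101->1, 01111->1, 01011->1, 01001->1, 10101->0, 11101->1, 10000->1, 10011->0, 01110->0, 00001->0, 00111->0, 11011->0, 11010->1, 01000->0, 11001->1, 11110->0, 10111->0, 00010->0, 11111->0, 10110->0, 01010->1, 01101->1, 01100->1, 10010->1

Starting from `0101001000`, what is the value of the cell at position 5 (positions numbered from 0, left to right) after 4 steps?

1010111000
1101000000
0110011100
0011000010
position 5 holds 0

0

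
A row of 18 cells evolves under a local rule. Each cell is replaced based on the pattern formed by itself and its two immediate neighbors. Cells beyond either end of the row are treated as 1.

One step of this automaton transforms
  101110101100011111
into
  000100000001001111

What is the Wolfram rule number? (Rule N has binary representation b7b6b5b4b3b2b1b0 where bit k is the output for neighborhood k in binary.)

129

position 3: 111 → 1  (bit 7 = 1)
position 0: 110 → 0  (bit 6 = 0)
position 1: 101 → 0  (bit 5 = 0)
position 10: 100 → 0  (bit 4 = 0)
position 2: 011 → 0  (bit 3 = 0)
position 6: 010 → 0  (bit 2 = 0)
position 12: 001 → 0  (bit 1 = 0)
position 11: 000 → 1  (bit 0 = 1)
bits b7..b0 = 10000001 = 129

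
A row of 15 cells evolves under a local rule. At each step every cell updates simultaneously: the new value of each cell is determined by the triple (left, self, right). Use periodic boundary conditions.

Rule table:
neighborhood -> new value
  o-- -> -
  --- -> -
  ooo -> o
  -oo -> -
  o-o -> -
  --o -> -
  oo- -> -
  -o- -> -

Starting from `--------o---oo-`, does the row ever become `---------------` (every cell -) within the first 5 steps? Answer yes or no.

---------------
all cells are - at step 1

yes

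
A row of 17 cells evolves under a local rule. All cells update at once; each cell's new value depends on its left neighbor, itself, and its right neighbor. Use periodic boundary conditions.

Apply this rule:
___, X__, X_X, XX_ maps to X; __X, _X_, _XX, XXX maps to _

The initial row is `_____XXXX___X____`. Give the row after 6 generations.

XXX___XX________X

generation 1: XXXX____XXX__XXXX
generation 2: ___XXXX___XX_____
generation 3: XX____XXX__XXXXXX
generation 4: _XXXX___XX_______
generation 5: ____XXX__XXXXXXXX
generation 6: XXX___XX________X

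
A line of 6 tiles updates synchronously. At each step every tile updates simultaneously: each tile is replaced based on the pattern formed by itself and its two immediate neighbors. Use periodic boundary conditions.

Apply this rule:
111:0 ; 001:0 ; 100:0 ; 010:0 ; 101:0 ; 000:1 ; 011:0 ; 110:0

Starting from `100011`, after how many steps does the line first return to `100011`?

001000
100011

2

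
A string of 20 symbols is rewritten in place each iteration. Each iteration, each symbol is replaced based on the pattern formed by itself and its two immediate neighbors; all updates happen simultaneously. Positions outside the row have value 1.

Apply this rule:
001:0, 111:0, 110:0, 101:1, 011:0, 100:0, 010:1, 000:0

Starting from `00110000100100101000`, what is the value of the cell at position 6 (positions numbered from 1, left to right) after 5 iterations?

0

00000000100100111000
00000000100100000000
00000000100100000000  (fixed point — unchanged through iteration 5)
position 6 holds 0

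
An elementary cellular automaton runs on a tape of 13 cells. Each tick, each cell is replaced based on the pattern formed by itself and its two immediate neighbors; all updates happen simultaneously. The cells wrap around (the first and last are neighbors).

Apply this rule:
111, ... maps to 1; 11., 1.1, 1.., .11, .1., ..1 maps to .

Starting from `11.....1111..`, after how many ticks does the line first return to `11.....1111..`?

tick 1: ...111..11...
tick 2: 11..1......11
tick 3: 1.....1111..1
tick 4: ..111..11....
tick 5: 1..1......111
tick 6: .....1111..11
tick 7: .111..11.....
tick 8: ..1......1111
tick 9: ....1111..11.
tick 10: 111..11......
tick 11: .1......1111.
tick 12: ...1111..11..
tick 13: 11..11......1
tick 14: 1......1111..
tick 15: ..1111..11...
tick 16: 1..11......11
tick 17: ......1111..1
tick 18: .1111..11....
tick 19: ..11......111
tick 20: .....1111..1.
tick 21: 1111..11.....
tick 22: .11......111.
tick 23: ....1111..1..
tick 24: 111..11.....1
tick 25: 11......111..
tick 26: ...1111..1...
tick 27: 11..11.....11
tick 28: 1......111..1
tick 29: ..1111..1....
tick 30: 1..11.....111
tick 31: ......111..11
tick 32: .1111..1.....
tick 33: ..11.....1111
tick 34: .....111..11.
tick 35: 1111..1......
tick 36: .11.....1111.
tick 37: ....111..11..
tick 38: 111..1......1
tick 39: 11.....1111..

39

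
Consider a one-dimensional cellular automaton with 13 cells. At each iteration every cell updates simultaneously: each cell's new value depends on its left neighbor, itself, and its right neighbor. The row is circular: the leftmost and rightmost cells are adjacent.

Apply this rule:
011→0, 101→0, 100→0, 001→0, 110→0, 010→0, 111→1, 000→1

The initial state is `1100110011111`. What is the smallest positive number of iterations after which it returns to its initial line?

1000000001111
0011111100111
0001111000010
1100110011000
0000000000010
1111111111000
0111111110010
0011111100000
1001111001111
0000110000111
0110000110010
0000110000000
1110000111111
1100110011111

14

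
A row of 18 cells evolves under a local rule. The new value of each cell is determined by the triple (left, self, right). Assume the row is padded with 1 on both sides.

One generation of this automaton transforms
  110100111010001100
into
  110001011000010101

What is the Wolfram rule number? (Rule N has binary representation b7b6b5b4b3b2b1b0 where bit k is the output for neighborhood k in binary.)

position 0: 111 → 1  (bit 7 = 1)
position 1: 110 → 1  (bit 6 = 1)
position 2: 101 → 0  (bit 5 = 0)
position 4: 100 → 0  (bit 4 = 0)
position 6: 011 → 0  (bit 3 = 0)
position 3: 010 → 0  (bit 2 = 0)
position 5: 001 → 1  (bit 1 = 1)
position 12: 000 → 0  (bit 0 = 0)
bits b7..b0 = 11000010 = 194

194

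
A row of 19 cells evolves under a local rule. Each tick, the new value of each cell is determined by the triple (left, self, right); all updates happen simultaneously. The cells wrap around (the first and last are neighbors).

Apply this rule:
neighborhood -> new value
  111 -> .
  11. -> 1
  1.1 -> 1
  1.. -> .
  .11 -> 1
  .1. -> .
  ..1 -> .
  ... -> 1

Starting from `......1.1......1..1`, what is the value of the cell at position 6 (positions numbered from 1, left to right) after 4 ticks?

.

.1111..1..1111.....
.1..1.....1..1.1111
1.....111.....11..1
1.111.1.1.111.11..1
position 6 holds .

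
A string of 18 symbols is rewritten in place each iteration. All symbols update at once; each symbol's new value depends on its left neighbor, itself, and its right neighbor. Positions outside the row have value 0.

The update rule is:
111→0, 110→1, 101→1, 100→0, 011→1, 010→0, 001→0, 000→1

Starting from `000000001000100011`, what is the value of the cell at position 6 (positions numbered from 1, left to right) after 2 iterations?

111111100010001011
100000101000100111
position 6 holds 0

0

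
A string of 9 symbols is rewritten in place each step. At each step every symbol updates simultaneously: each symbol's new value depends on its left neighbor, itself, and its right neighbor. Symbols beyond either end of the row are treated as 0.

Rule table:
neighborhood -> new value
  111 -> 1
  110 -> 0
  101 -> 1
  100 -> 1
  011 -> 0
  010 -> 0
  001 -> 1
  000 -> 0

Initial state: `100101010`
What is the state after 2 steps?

step 1: 011010101
step 2: 100101010

100101010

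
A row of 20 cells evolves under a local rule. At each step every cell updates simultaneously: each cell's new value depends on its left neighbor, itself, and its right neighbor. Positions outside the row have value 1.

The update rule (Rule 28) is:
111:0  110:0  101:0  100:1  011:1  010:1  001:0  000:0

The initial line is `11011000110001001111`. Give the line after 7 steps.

01010100101001101010

00010100101001101000
10010110101101001100
01010100101001101010
01010110101101001010
01010100101001101010  (repeats step 3; period 2)
step 7: 01010100101001101010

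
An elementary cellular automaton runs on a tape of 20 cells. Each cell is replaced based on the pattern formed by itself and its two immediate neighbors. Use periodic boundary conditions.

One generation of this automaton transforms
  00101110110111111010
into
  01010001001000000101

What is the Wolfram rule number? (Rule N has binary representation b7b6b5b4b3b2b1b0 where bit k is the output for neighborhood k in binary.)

position 5: 111 → 0  (bit 7 = 0)
position 6: 110 → 0  (bit 6 = 0)
position 3: 101 → 1  (bit 5 = 1)
position 19: 100 → 1  (bit 4 = 1)
position 4: 011 → 0  (bit 3 = 0)
position 2: 010 → 0  (bit 2 = 0)
position 1: 001 → 1  (bit 1 = 1)
position 0: 000 → 0  (bit 0 = 0)
bits b7..b0 = 00110010 = 50

50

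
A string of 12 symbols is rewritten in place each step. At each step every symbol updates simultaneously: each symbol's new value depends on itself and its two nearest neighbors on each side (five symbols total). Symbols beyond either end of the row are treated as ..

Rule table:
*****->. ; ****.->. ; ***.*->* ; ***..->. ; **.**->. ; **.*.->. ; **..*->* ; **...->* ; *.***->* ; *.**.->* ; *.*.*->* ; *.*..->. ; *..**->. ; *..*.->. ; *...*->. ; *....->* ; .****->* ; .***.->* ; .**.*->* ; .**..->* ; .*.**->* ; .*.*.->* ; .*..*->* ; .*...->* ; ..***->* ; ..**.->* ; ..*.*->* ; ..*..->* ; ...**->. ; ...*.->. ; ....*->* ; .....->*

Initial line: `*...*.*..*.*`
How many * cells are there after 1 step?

**..**.*.**.
count of *: 7

7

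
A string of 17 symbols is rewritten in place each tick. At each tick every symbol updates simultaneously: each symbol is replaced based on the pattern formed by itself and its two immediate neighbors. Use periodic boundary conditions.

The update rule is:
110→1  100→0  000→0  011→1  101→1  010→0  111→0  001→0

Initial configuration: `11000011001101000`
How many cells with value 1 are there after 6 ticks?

4

tick 1: 11000011001110000
tick 2: 11000011001010000
tick 3: 11000011000100000
tick 4: 11000011000000000
tick 5: 11000011000000000  (fixed point — unchanged through tick 6)
count of 1: 4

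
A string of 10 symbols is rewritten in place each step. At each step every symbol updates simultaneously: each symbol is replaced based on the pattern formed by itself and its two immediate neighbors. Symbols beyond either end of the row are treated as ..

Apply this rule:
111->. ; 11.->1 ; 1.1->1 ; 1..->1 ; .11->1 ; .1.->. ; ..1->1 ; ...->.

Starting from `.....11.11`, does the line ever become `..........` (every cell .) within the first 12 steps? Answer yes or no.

no

....111111
...11....1
..1111..1.
.11..111.1
111111.11.
1....11111
.1..11...1
1.11111.1.
.11...11.1
1111.1111.
1..111..11
.111.11111
step 12 is .111.11111, still not uniform .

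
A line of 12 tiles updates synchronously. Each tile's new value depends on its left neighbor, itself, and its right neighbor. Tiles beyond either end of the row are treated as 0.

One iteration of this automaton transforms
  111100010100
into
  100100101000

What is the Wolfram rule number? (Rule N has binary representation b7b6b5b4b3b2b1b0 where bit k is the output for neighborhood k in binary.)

106

position 1: 111 → 0  (bit 7 = 0)
position 3: 110 → 1  (bit 6 = 1)
position 8: 101 → 1  (bit 5 = 1)
position 4: 100 → 0  (bit 4 = 0)
position 0: 011 → 1  (bit 3 = 1)
position 7: 010 → 0  (bit 2 = 0)
position 6: 001 → 1  (bit 1 = 1)
position 5: 000 → 0  (bit 0 = 0)
bits b7..b0 = 01101010 = 106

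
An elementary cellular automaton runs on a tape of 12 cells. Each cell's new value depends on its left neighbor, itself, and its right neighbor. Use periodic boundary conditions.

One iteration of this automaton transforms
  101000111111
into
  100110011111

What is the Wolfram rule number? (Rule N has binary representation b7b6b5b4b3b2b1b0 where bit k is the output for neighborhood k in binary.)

209

position 7: 111 → 1  (bit 7 = 1)
position 0: 110 → 1  (bit 6 = 1)
position 1: 101 → 0  (bit 5 = 0)
position 3: 100 → 1  (bit 4 = 1)
position 6: 011 → 0  (bit 3 = 0)
position 2: 010 → 0  (bit 2 = 0)
position 5: 001 → 0  (bit 1 = 0)
position 4: 000 → 1  (bit 0 = 1)
bits b7..b0 = 11010001 = 209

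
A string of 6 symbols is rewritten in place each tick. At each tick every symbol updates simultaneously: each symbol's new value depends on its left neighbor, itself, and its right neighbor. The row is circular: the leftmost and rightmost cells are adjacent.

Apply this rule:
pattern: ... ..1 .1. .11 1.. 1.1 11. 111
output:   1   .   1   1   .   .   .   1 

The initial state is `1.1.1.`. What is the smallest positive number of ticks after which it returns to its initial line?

1

tick 1: 1.1.1.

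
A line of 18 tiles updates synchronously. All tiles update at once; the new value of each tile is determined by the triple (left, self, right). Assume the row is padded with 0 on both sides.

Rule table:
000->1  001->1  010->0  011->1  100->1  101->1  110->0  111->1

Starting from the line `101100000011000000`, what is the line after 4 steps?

011111110111111010

step 1: 011011111110111111
step 2: 110111111101111110
step 3: 101111111011111101
step 4: 011111110111111010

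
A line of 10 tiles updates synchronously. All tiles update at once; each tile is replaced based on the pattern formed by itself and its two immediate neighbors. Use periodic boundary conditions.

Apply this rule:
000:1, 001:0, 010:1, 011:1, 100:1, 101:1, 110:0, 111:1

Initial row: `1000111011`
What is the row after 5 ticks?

1101110110

0110110111
1101101110
1011011101
0110111011
1101110110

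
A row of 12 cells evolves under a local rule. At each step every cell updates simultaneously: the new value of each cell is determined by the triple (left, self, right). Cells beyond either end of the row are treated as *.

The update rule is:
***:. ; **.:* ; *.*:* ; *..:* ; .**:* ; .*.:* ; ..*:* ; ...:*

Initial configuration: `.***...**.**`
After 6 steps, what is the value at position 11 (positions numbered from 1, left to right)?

**.********.
.***......**
**.********.  (repeats step 1; period 2)
step 6: .***......**
position 11 holds *

*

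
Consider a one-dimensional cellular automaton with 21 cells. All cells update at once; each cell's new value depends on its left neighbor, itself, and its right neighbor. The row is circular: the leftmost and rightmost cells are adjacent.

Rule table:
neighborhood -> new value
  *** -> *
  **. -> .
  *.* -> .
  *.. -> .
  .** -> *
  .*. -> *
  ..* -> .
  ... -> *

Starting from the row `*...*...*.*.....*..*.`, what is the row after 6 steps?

*.*.*.*.*.*.*.*.*..*.

*.*.*.*.*.*.***.*..*.
*.*.*.*.*.*.**..*..*.
*.*.*.*.*.*.*...*..*.
*.*.*.*.*.*.*.*.*..*.
*.*.*.*.*.*.*.*.*..*.  (fixed point — unchanged through step 6)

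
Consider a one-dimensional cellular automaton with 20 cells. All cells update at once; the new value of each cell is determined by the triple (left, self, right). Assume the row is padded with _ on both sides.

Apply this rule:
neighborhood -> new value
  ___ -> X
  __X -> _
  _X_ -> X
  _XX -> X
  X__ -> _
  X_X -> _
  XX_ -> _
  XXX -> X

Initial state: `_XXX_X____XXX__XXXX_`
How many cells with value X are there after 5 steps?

9

_XX__X_XX_XX___XXX__
_X___X_X__X__X_XX__X
_X_X_X_X__X__X_X___X
_X_X_X_X__X__X_X_X_X
_X_X_X_X__X__X_X_X_X
count of X: 9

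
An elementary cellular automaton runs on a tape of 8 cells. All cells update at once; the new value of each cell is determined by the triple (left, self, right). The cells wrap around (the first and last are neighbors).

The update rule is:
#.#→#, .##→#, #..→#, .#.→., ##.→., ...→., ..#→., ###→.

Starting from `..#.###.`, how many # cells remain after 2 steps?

3

...##..#
#..#.#..
count of #: 3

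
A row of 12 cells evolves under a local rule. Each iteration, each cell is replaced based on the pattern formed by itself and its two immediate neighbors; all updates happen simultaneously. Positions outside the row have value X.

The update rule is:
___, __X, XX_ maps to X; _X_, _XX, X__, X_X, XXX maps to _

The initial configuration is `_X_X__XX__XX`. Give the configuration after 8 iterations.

_X______X_XX

_____X_X_X__
_XXXX______X
____X_XXXXX_
_XXX______X_
___X_XXXXX__
_XX______X_X
__X_XXXXX___
_X______X_XX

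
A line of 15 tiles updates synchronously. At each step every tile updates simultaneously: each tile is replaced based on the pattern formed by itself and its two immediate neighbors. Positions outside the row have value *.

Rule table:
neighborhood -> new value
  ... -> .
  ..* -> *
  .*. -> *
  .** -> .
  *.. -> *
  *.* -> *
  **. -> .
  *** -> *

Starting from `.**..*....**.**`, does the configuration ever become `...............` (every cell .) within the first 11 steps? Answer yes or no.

step 1: *..****..*..*.*
step 2: .**.**.*******.
step 3: *..*..*.*****.*
step 4: .*******.***.*.
step 5: *.*****.*.*.***
step 6: .*.***.*****.**
step 7: ***.*.*.***.*.*
step 8: **.*****.*.***.
step 9: *.*.***.***.*.*
step 10: .***.*.*.*.***.
step 11: *.*.*******.*.*
step 11 is *.*.*******.*.*, still not uniform .

no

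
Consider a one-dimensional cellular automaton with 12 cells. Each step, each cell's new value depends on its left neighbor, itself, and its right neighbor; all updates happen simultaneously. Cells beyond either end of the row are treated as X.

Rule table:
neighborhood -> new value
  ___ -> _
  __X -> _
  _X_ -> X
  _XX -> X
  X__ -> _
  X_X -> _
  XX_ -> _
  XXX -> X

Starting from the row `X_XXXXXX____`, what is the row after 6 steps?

__XXXXX_____
__XXXX______
__XXX_______
__XX________
__X_________
__X_________

__X_________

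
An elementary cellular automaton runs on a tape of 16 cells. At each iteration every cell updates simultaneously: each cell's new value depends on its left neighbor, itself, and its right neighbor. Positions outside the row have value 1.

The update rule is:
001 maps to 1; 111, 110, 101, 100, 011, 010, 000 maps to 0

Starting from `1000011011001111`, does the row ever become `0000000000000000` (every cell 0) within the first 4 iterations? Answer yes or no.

no

0000100000010000
0001000000100001
0010000001000010
0100000010000100
iteration 4 is 0100000010000100, still not uniform 0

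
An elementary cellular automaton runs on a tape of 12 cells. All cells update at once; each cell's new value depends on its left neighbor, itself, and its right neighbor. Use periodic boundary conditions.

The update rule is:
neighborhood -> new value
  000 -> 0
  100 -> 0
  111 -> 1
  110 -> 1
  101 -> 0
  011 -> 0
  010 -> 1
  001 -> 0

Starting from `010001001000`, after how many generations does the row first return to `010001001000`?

generation 1: 010001001000

1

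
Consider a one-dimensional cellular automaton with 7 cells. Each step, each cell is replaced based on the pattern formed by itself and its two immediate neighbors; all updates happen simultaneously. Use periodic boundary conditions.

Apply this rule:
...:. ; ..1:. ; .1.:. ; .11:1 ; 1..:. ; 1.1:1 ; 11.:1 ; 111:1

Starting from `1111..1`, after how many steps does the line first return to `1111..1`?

1

1111..1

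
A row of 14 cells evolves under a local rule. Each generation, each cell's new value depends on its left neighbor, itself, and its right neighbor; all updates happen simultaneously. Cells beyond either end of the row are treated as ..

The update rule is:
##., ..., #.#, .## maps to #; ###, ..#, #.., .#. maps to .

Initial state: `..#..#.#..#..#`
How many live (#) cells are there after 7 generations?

4

#.....#.......
..###...######
#.#.#.#.#....#
.#.#.#.#..##..
..#.#.#...##.#
#..#.#..#.###.
....#....##.#.
count of #: 4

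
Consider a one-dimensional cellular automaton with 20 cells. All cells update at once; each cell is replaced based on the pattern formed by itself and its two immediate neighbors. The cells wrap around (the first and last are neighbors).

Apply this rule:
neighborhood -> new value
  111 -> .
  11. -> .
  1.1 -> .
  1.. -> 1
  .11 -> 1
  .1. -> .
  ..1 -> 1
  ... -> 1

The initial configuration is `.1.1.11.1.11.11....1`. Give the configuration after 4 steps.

111111.1111..1..1...

.....1....1..1.1111.
11111.1111.11..1...1
......1....1.11.1111
111111.1111..1..1...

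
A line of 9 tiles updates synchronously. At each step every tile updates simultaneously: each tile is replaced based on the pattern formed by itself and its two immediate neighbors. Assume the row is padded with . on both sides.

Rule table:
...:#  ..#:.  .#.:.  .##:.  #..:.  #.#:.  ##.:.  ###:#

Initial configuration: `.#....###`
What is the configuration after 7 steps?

...##..#.
##.......
...######
##..####.
.....##..
####....#
.##..##..

.##..##..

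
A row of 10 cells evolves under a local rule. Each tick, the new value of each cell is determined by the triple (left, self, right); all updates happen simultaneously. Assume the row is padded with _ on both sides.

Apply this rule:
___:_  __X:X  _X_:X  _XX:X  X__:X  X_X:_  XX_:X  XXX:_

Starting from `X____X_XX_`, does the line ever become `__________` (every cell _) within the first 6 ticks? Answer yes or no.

XX__XX_XXX
XXXXXX_X_X
X____X_X_X
XX__XX_X_X
XXXXXX_X_X  (repeats tick 2; period 3)
tick 6: X____X_X_X
tick 6 is X____X_X_X, still not uniform _

no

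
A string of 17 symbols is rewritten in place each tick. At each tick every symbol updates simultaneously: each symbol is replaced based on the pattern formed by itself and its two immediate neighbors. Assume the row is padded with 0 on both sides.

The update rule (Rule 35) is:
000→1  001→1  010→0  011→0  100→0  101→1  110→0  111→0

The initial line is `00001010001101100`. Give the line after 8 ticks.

tick 1: 11110100110010001
tick 2: 00001001000100110
tick 3: 11110010011001000
tick 4: 00000100100010011
tick 5: 11111001001100100
tick 6: 00000010010001001
tick 7: 11111100100110010
tick 8: 00000001001000100

00000001001000100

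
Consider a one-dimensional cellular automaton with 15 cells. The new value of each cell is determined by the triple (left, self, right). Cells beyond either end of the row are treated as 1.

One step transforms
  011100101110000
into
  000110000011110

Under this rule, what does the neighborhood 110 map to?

At position 3 the neighborhood is 110; the next row has 1 there.

1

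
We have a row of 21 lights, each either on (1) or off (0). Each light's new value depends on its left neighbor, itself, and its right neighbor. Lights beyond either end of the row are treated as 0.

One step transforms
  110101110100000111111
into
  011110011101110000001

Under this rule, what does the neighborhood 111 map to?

At position 6 the neighborhood is 111; the next row has 0 there.

0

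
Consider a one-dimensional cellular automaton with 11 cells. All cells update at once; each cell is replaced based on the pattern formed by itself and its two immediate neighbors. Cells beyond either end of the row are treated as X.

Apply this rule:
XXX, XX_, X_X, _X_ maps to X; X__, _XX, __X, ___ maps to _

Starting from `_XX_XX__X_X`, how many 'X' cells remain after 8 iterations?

X_XX_X__XX_
XX_XXX___XX
XXX_XX____X
XXXX_X_____
XXXXXX_____
XXXXXX_____  (fixed point — unchanged through iteration 8)
count of X: 6

6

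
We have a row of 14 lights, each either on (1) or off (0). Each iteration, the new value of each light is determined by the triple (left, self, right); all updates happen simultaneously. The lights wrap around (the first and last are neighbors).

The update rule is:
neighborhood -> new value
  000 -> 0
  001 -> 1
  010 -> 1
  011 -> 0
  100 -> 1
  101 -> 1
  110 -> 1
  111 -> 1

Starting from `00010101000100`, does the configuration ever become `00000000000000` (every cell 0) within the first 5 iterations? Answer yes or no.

no

iteration 1: 00111111101110
iteration 2: 01011111110111
iteration 3: 11101111111011
iteration 4: 11110111111101
iteration 5: 11111011111110
iteration 5 is 11111011111110, still not uniform 0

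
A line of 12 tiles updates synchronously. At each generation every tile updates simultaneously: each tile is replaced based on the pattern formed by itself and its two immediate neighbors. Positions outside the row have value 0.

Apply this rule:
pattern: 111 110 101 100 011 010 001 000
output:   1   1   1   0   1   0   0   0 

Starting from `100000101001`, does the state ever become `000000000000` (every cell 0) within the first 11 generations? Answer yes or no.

generation 1: 000000010000
generation 2: 000000000000
all cells are 0 at generation 2

yes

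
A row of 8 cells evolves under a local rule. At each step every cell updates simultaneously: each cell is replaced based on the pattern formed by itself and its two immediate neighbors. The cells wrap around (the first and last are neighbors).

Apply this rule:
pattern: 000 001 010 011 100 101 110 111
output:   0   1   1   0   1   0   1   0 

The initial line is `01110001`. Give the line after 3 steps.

00011011
10101001
10101110

10101110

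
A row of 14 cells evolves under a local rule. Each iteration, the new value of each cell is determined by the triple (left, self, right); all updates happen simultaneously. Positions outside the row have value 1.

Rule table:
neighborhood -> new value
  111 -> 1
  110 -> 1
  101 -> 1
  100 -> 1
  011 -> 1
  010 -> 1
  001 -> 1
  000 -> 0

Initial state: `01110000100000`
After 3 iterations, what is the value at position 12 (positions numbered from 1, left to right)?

1

iteration 1: 11111001110001
iteration 2: 11111111111011
iteration 3: 11111111111111
position 12 holds 1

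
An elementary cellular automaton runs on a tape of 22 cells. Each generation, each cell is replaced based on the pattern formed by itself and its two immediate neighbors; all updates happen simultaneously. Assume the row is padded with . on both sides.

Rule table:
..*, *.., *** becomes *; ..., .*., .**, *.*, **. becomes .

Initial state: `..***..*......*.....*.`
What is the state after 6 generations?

generation 1: .*.*.**.*....*.*...*.*
generation 2: *........*..*...*.*...
generation 3: .*......*.**.*.*...*..
generation 4: *.*....*........*.*.*.
generation 5: ...*..*.*......*.....*
generation 6: ..*.**...*....*.*...*.

..*.**...*....*.*...*.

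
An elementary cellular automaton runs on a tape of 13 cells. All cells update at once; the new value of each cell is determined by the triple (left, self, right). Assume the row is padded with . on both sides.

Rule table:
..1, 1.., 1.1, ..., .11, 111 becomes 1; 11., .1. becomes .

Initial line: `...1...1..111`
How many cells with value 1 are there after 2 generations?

111.111.1111.
11.111.1111.1
count of 1: 10

10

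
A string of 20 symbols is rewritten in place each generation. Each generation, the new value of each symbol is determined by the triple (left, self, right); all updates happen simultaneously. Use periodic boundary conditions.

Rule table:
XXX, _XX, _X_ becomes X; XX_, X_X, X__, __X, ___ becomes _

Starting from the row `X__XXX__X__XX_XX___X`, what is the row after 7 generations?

generation 1: ___XX___X__X__X____X
generation 2: ___X____X__X__X____X
generation 3: ___X____X__X__X____X  (fixed point — unchanged through generation 7)

___X____X__X__X____X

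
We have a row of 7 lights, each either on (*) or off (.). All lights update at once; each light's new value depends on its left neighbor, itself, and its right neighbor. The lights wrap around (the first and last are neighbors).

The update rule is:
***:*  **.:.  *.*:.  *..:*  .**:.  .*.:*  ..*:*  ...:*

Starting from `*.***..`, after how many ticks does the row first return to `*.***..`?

*..*.**
.***..*
..*.***
***..*.
.*.***.
**..*.*
*.***..

7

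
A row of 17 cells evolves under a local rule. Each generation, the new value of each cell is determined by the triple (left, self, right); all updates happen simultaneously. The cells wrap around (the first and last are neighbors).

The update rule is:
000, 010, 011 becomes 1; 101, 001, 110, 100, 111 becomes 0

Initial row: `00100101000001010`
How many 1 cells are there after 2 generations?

7

generation 1: 10100101011101010
generation 2: 10100101010001010
count of 1: 7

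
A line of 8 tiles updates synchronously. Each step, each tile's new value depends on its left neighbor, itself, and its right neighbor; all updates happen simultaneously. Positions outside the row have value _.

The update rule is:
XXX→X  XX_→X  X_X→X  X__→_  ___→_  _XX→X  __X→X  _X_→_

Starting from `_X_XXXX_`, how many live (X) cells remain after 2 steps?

6

X_XXXXX_
_XXXXXX_
count of X: 6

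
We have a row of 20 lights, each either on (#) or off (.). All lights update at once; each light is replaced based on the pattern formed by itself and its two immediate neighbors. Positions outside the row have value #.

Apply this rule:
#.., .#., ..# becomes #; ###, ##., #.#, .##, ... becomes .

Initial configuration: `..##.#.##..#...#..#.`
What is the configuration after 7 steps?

#..........###.###.#

##...#...####.#####.
..#.###.#...........
###.....##.........#
...#...#..#.......#.
#.###.######.....##.
............#...#...
#..........###.###.#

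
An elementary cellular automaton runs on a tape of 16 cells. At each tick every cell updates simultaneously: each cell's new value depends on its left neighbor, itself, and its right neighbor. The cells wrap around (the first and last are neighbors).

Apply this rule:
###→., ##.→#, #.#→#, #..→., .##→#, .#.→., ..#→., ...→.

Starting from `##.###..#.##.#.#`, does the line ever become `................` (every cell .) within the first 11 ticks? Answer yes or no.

yes

.###.#...####.##
##.##....#..####
.####.......#...
.#..#...........
................
all cells are . at tick 5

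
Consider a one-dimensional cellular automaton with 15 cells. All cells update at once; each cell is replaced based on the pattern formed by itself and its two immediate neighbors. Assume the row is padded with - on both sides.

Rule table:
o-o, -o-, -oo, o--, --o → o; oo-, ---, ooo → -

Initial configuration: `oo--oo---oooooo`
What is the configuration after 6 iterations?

o-ooo-o-oo-----
ooo--oooo-o----
o--ooo---ooo---
oooo--o-oo--o--
o---ooooo-oooo-
oo-oo----oo---o

oo-oo----oo---o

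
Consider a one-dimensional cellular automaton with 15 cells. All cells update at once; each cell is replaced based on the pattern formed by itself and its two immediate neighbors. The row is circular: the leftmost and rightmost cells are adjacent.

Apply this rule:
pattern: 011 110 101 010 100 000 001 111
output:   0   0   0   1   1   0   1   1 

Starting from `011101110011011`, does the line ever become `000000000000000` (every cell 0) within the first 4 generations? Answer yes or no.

no

001000101100000
011101100010000
101000010111000
101100110010101
generation 4 is 101100110010101, still not uniform 0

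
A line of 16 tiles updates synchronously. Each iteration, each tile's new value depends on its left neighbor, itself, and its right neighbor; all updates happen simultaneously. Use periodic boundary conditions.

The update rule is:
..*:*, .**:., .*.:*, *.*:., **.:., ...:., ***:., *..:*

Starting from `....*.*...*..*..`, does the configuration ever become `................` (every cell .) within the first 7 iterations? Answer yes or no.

no

...**.**.******.
..*............*
****..........**
....*........*..
...***......***.
..*...*....*...*
****.***..***.**
iteration 7 is ****.***..***.**, still not uniform .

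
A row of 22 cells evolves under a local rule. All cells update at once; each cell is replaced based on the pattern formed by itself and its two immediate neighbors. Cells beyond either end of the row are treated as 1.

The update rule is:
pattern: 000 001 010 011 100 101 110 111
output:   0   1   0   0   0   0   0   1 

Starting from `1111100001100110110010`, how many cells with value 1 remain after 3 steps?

6

1111000010001000000100
1110000100010000001001
1100001000100000010010
count of 1: 6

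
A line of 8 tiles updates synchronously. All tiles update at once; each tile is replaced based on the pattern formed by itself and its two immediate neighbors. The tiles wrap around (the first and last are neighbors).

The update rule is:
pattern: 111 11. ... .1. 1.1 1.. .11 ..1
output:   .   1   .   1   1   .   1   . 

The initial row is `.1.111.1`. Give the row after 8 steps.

1111.111
...111..
...1.1..
...111..  (repeats step 2; period 2)
step 8: ...111..

...111..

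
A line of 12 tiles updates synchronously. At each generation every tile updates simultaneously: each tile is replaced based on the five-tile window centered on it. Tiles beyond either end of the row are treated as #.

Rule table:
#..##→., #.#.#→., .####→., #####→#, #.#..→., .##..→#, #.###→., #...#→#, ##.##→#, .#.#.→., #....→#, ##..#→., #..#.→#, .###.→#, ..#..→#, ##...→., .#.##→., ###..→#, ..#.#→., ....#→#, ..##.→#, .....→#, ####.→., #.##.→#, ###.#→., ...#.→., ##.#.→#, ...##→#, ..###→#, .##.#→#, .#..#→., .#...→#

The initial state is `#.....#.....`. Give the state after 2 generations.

.#.#.#..####

generation 1: #.###.######
generation 2: .#.#.#..####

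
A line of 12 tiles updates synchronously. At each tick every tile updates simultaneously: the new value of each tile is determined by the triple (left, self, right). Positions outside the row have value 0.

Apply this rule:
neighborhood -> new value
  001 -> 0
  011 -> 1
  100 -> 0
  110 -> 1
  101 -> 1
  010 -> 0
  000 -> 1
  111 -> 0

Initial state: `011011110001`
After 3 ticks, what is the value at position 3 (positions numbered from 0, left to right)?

0

011110010100
010010001001
000000100000
position 3 holds 0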